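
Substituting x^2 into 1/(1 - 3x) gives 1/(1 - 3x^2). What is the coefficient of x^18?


The coefficient of x^(2m) in 1/(1 - 3x^2) is 3^m.
With n = 18 = 2*9, the coefficient is 3^9 = 19683.

19683


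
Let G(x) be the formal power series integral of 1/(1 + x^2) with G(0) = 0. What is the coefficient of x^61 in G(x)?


1/(1 + x^2) = sum_{j>=0} (-1)^j x^(2j). Integrating termwise with G(0) = 0:
G(x) = sum_{j>=0} (-1)^j x^(2j+1) / (2j+1) = arctan(x).
Only odd powers are nonzero. For x^61 write 61 = 2*30 + 1, giving
(-1)^30 / 61 = 1/61 = 1/61.

1/61


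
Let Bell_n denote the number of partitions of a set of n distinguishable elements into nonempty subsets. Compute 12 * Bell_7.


Bell_7 can be computed from the Bell triangle or from Dobinski's identity Bell_n = (1/e) * sum_{k>=0} k^n / k!.
Computing Bell_7 = 877.
Then 12 * 877 = 10524.

10524


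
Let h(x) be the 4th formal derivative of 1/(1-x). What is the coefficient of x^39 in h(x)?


Differentiating 4 times: d^4/dx^4 [1/(1-x)] = 4!/(1-x)^5.
The expansion 1/(1-x)^5 = sum_{k>=0} C(k+4, 4) x^k, so the coefficient of x^n in 4!/(1-x)^5 is 4! * C(n+4, 4).
For n = 39: 24 * C(43, 4) = 24 * 123410 = 2961840

2961840


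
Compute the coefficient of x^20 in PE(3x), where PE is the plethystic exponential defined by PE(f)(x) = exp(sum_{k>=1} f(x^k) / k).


With f(x) = 3x, the exponent is sum_{k>=1} 3 x^k / k = 3 * (-ln(1 - x)). Exponentiating:
PE(3x) = exp(-3 ln(1 - x)) = 1/(1 - x)^3.
By the negative binomial expansion, [x^n] 1/(1 - x)^3 = C(n + 2, 2).
For n = 20: C(22, 2) = 231.

231


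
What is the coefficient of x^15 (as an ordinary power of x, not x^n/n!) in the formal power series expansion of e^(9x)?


The exponential series is e^y = sum_{k>=0} y^k / k!. Substituting y = 9x gives
e^(9x) = sum_{k>=0} 9^k x^k / k!.
So the coefficient of x^n is a^n/n! with a = 9, n = 15:
9^15 / 15! = 205891132094649/1307674368000 = 282429536481/1793792000

282429536481/1793792000


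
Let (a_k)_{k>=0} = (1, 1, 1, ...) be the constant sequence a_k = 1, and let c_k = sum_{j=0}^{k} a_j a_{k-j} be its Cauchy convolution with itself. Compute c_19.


Since a_j = 1 for all j >= 0, the convolution sum becomes
c_k = sum_{j=0}^{k} 1 * 1 = 1 * (k + 1).
Equivalently, the generating function of (a_k) is 1/(1 - x) and its square is 1/(1 - x)^2 = sum_{k>=0} 1(k + 1) x^k.
For k = 19: 1 * 20 = 20.

20


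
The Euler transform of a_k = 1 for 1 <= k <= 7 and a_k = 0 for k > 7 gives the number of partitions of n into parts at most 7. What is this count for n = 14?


Partitions of 14 into parts at most 7:
Using generating function (1-x)^(-1)(1-x^2)^(-1)...(1-x^7)^(-1),
the coefficient of x^14 = 105

105


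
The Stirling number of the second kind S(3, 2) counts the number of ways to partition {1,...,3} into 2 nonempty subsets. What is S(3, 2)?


Using the explicit formula S(n,k) = (1/k!) sum_{j=0}^{k} (-1)^(k-j) C(k,j) j^n:
S(3, 2) = 3
Equivalently, S(n,k) is n! times the coefficient of x^n in the EGF (e^x - 1)^k / k!.

3


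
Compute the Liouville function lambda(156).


The Liouville function is lambda(k) = (-1)^Omega(k), where Omega(k) counts the prime factors of k with multiplicity.
Factoring: 156 = 2 * 2 * 3 * 13, so Omega(156) = 4.
lambda(156) = (-1)^4 = 1.

1


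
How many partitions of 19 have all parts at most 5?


Using the generating function (1-x)^(-1)(1-x^2)^(-1)...(1-x^5)^(-1),
the coefficient of x^19 counts these restricted partitions.
Result = 164

164


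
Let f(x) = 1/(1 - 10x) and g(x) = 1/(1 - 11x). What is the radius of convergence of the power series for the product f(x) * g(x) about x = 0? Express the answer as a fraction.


The radius of 1/(1 - 10x) is 1/10 (nearest singularity at x = 1/10), and the radius of 1/(1 - 11x) is 1/11.
The product f(x)*g(x) = 1/((1 - 10x)(1 - 11x)) has singularities at both 1/10 and 1/11, so its radius of convergence is the distance to the nearest one:
min(1/10, 1/11) = 1/11.

1/11


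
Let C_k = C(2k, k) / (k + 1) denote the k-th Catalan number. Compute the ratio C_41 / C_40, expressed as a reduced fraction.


Using C_k = (2k)! / (k! (k+1)!), the ratio C_{k+1}/C_k simplifies to
C_{k+1}/C_k = [(2k+2)! / ((k+1)! (k+2)!)] * [k! (k+1)! / (2k)!]
 = (2k+2)(2k+1) / ((k+1)(k+2)) = 2(2k+1) / (k+2).
For k = 40: 2(2*40 + 1) / (40 + 2) = 162/42 = 27/7.

27/7


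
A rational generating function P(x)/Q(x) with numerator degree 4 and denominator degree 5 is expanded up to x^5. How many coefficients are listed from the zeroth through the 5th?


Expanding up to x^5 gives the coefficients for x^0, x^1, ..., x^5.
That is 5 + 1 = 6 coefficients in total.

6


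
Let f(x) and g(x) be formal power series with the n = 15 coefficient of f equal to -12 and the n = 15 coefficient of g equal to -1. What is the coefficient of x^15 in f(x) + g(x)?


Addition of formal power series is termwise.
The coefficient of x^15 in f + g = -12 + -1
= -13

-13


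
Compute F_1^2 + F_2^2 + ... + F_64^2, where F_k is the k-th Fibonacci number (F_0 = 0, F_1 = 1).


There is a standard identity sum_{k=0}^{N} F_k^2 = F_N * F_{N+1} (proved inductively from the telescoping relation F_k^2 = F_k F_{k+1} - F_{k-1} F_k). Then
sum_{k=1}^{64} F_k^2 = F_64 F_65 - F_0 F_1.
Computing: F_64 = 10610209857723, F_65 = 17167680177565, F_0 = 0, F_1 = 1.
Sum = 10610209857723 * 17167680177565 - 0 * 1 = 182152689454235906026584495.

182152689454235906026584495


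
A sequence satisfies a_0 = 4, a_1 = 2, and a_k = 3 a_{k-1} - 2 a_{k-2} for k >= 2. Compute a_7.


The characteristic equation is t^2 - 3 t + 2 = 0, with roots r_1 = 2 and r_2 = 1 (so c_1 = r_1 + r_2, c_2 = -r_1 r_2 as required).
One can use the closed form a_n = A r_1^n + B r_2^n, but direct iteration is more reliable:
a_0 = 4, a_1 = 2, a_2 = -2, a_3 = -10, a_4 = -26, a_5 = -58, a_6 = -122, a_7 = -250.
So a_7 = -250.

-250


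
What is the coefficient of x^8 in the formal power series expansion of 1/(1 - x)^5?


The negative binomial / multiset identity is
1/(1 - x)^r = sum_{k>=0} C(k + r - 1, r - 1) x^k.
Here r = 5 and k = 8, so the coefficient is
C(8 + 4, 4) = C(12, 4)
= 495

495


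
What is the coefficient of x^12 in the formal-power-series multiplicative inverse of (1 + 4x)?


The inverse is 1/(1 + 4x). Apply the geometric identity 1/(1 - y) = sum_{k>=0} y^k with y = -4x:
1/(1 + 4x) = sum_{k>=0} (-4)^k x^k.
So the coefficient of x^12 is (-4)^12 = 16777216.

16777216


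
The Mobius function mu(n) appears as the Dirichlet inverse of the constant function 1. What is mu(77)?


77 = 7 * 11 (all distinct primes).
mu(77) = (-1)^2 = 1

1


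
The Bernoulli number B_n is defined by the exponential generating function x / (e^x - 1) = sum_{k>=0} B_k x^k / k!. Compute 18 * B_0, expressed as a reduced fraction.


Bernoulli numbers can also be computed recursively via B_0 = 1 and sum_{j=0}^{m} C(m+1, j) B_j = 0 for m >= 1. Odd-index Bernoulli numbers vanish for k >= 3.
Computing B_0 = 1, so 18 * B_0 = 18 * 1 = 18.

18


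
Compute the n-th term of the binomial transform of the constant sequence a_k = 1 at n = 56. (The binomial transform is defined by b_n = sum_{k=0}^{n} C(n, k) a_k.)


With a_k = 1 for all k, b_n = sum_{k=0}^{n} C(n, k) = 2^n by the binomial theorem.
For n = 56: 2^56 = 72057594037927936.

72057594037927936


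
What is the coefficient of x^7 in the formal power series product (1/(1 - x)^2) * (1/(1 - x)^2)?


Combine the factors: (1/(1 - x)^2) * (1/(1 - x)^2) = 1/(1 - x)^4.
Then use 1/(1 - x)^r = sum_{k>=0} C(k + r - 1, r - 1) x^k with r = 4 and k = 7:
C(10, 3) = 120.

120


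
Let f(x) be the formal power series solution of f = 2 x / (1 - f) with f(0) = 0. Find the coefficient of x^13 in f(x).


Apply Lagrange inversion: f = 2 x * phi(f) with phi(t) = 1/(1 - t), so
[x^n] f = 2^n * (1/n) [t^(n-1)] phi(t)^n = 2^n * (1/n) [t^(n-1)] (1 - t)^(-n) = 2^n * (1/n) C(2n - 2, n - 1) = 2^n * C_{n-1}.
For n = 13: C_12 = C(24, 12) / 13 = 2704156/13 = 208012.
With the 2^13 = 8192 factor, the coefficient is 8192 * 208012 = 1704034304.

1704034304


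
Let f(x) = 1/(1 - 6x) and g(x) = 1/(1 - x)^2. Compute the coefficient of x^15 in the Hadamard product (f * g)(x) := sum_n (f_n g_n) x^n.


f has coefficients f_k = 6^k. For g = 1/(1 - x)^2 the coefficient is g_k = C(k + 1, 1) = k + 1. The Hadamard coefficient is (f * g)_k = 6^k * (k + 1).
For k = 15: 6^15 * 16 = 470184984576 * 16 = 7522959753216.

7522959753216


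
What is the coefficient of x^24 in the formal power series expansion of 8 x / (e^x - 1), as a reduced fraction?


The exponential generating function for Bernoulli numbers is
x / (e^x - 1) = sum_{k>=0} B_k x^k / k!.
So the coefficient of x^24 in 8 x / (e^x - 1) is 8 B_24 / 24!.
Computing: B_24 = -236364091/2730, 24! = 620448401733239439360000, giving
8 * -236364091/2730 / 620448401733239439360000 = -236364091/211728017091467958681600000.

-236364091/211728017091467958681600000


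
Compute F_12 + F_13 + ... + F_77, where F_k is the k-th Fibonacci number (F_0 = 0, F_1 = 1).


Use the identity sum_{k=0}^{N} F_k = F_{N+2} - 1 (which follows from F_{k+2} - F_{k+1} = F_k). Then
sum_{k=12}^{77} F_k = (F_{79} - 1) - (F_{13} - 1) = F_{79} - F_{13}.
Computing: F_{79} = 14472334024676221, F_{13} = 233, so
Sum = 14472334024676221 - 233 = 14472334024675988.

14472334024675988


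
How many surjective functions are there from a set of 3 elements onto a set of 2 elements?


By inclusion-exclusion on which target elements are missed, the number of surjections from an n-set onto a k-set is
surj(n, k) = sum_{j=0}^{k} (-1)^j C(k, j) (k - j)^n.
Equivalently surj(n, k) = k! * S(n, k), where S(n, k) is the Stirling number of the second kind.
For n = 3, k = 2:
S(3, 2) = 3, so
surj = 2! * 3 = 2 * 3 = 6.

6


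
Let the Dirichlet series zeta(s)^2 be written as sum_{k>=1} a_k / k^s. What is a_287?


The Dirichlet convolution of the constant function 1 with itself gives (1 * 1)(k) = sum_{d | k} 1 = d(k), the number of positive divisors of k.
Since zeta(s) = sum_{k>=1} 1/k^s, we have zeta(s)^2 = sum_{k>=1} d(k)/k^s, so a_k = d(k).
For k = 287: the divisors are 1, 7, 41, 287.
Count = 4.

4


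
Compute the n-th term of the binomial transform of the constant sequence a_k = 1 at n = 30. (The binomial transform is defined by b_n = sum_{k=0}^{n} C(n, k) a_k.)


With a_k = 1 for all k, b_n = sum_{k=0}^{n} C(n, k) = 2^n by the binomial theorem.
For n = 30: 2^30 = 1073741824.

1073741824


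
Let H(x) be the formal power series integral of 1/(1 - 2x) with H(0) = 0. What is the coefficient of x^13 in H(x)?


1/(1 - 2x) = sum_{k>=0} 2^k x^k. Integrating termwise with H(0) = 0:
H(x) = sum_{k>=0} 2^k x^(k+1) / (k+1) = sum_{m>=1} 2^(m-1) x^m / m.
For m = 13: 2^12/13 = 4096/13 = 4096/13.

4096/13


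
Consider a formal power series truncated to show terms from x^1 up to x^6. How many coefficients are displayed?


From x^1 to x^6 inclusive, the count is 6 - 1 + 1 = 6.

6


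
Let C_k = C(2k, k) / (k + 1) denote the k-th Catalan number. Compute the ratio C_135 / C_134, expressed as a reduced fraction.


Using C_k = (2k)! / (k! (k+1)!), the ratio C_{k+1}/C_k simplifies to
C_{k+1}/C_k = [(2k+2)! / ((k+1)! (k+2)!)] * [k! (k+1)! / (2k)!]
 = (2k+2)(2k+1) / ((k+1)(k+2)) = 2(2k+1) / (k+2).
For k = 134: 2(2*134 + 1) / (134 + 2) = 538/136 = 269/68.

269/68


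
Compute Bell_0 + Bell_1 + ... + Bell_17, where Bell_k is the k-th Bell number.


Recall Bell_k counts set partitions of a k-set (with Bell_0 = 1 by convention).
Bell_0 through Bell_17: 1, 1, 2, 5, 15, 52, 203, 877, 4140, 21147, 115975, 678570, 4213597, 27644437, 190899322, 1382958545, 10480142147, 82864869804
Sum = 1 + 1 + 2 + 5 + 15 + 52 + 203 + 877 + 4140 + 21147 + 115975 + 678570 + 4213597 + 27644437 + 190899322 + 1382958545 + 10480142147 + 82864869804 = 94951548840.

94951548840


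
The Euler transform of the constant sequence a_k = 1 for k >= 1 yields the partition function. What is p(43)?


The Euler transform converts the sequence a_k = 1 into the number of integer partitions.
Using the recurrence or dynamic programming:
p(43) = 63261

63261


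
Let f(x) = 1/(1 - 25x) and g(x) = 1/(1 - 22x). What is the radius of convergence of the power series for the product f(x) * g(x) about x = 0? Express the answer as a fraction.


The radius of 1/(1 - 25x) is 1/25 (nearest singularity at x = 1/25), and the radius of 1/(1 - 22x) is 1/22.
The product f(x)*g(x) = 1/((1 - 25x)(1 - 22x)) has singularities at both 1/25 and 1/22, so its radius of convergence is the distance to the nearest one:
min(1/25, 1/22) = 1/25.

1/25


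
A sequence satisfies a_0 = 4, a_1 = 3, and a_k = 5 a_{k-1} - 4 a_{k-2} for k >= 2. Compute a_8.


The characteristic equation is t^2 - 5 t + 4 = 0, with roots r_1 = 4 and r_2 = 1 (so c_1 = r_1 + r_2, c_2 = -r_1 r_2 as required).
One can use the closed form a_n = A r_1^n + B r_2^n, but direct iteration is more reliable:
a_0 = 4, a_1 = 3, a_2 = -1, a_3 = -17, a_4 = -81, a_5 = -337, a_6 = -1361, a_7 = -5457, a_8 = -21841.
So a_8 = -21841.

-21841


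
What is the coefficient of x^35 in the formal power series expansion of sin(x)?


The Maclaurin series is sin(t) = sum_{k>=0} (-1)^k t^(2k+1) / (2k+1)!, so substituting t = x, only odd powers of x are nonzero, with coefficient of x^(2k+1) equal to (-1)^k / (2k+1)!.
Write 35 = 2*17 + 1, giving the coefficient (-1)^17 / 35! = -1/10333147966386144929666651337523200000000 = -1/10333147966386144929666651337523200000000.

-1/10333147966386144929666651337523200000000


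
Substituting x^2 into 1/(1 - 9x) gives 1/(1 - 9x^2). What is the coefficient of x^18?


The coefficient of x^(2m) in 1/(1 - 9x^2) is 9^m.
With n = 18 = 2*9, the coefficient is 9^9 = 387420489.

387420489


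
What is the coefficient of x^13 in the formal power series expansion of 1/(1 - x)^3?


The expansion 1/(1 - x)^r = sum_{k>=0} C(k + r - 1, r - 1) x^k follows from the multiset / negative-binomial theorem (or from repeated differentiation of the geometric series).
For r = 3 and k = 13:
C(15, 2) = 1307674368000 / (2 * 6227020800) = 105.

105


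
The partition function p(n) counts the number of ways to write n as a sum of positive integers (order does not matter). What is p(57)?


Using the generating function prod_{k>=1} 1/(1-x^k), we compute p(57).
By dynamic programming over parts 1 through 57:
p(57) = 614154

614154


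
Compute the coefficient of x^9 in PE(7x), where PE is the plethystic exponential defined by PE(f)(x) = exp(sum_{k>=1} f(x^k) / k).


With f(x) = 7x, the exponent is sum_{k>=1} 7 x^k / k = 7 * (-ln(1 - x)). Exponentiating:
PE(7x) = exp(-7 ln(1 - x)) = 1/(1 - x)^7.
By the negative binomial expansion, [x^n] 1/(1 - x)^7 = C(n + 6, 6).
For n = 9: C(15, 6) = 5005.

5005


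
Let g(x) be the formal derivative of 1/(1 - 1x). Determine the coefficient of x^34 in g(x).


Differentiate termwise: d/dx sum_{k>=0} 1^k x^k = sum_{k>=1} k 1^k x^(k-1) = sum_{j>=0} (j+1) 1^(j+1) x^j.
Equivalently, d/dx [1/(1 - 1x)] = 1/(1 - 1x)^2.
For j = 34: 35 * 1^35 = 35 * 1 = 35.

35


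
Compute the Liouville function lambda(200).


The Liouville function is lambda(k) = (-1)^Omega(k), where Omega(k) counts the prime factors of k with multiplicity.
Factoring: 200 = 2 * 2 * 2 * 5 * 5, so Omega(200) = 5.
lambda(200) = (-1)^5 = -1.

-1


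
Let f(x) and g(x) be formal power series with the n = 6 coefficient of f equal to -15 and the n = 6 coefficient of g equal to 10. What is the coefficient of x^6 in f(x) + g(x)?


Addition of formal power series is termwise.
The coefficient of x^6 in f + g = -15 + 10
= -5

-5


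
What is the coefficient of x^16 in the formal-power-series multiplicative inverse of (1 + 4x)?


The inverse is 1/(1 + 4x). Apply the geometric identity 1/(1 - y) = sum_{k>=0} y^k with y = -4x:
1/(1 + 4x) = sum_{k>=0} (-4)^k x^k.
So the coefficient of x^16 is (-4)^16 = 4294967296.

4294967296


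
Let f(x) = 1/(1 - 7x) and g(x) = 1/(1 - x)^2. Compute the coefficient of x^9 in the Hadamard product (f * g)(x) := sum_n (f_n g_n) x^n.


f has coefficients f_k = 7^k. For g = 1/(1 - x)^2 the coefficient is g_k = C(k + 1, 1) = k + 1. The Hadamard coefficient is (f * g)_k = 7^k * (k + 1).
For k = 9: 7^9 * 10 = 40353607 * 10 = 403536070.

403536070


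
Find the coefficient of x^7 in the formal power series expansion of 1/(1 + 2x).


Write 1/(1 + c x) = 1/(1 - (-c) x) and apply the geometric-series identity
1/(1 - y) = sum_{k>=0} y^k to get 1/(1 + c x) = sum_{k>=0} (-c)^k x^k.
So the coefficient of x^k is (-c)^k = (-1)^k * c^k.
Here c = 2 and k = 7:
(-2)^7 = -1 * 128 = -128

-128


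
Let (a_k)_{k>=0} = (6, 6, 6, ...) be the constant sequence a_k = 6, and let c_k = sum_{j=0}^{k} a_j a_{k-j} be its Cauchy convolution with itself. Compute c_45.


Since a_j = 6 for all j >= 0, the convolution sum becomes
c_k = sum_{j=0}^{k} 6 * 6 = 36 * (k + 1).
Equivalently, the generating function of (a_k) is 6/(1 - x) and its square is 36/(1 - x)^2 = sum_{k>=0} 36(k + 1) x^k.
For k = 45: 36 * 46 = 1656.

1656


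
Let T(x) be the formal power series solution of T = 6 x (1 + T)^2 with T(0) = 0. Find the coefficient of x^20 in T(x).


Apply the Lagrange inversion formula: if T = 6 x * phi(T) with phi(t) = (1 + t)^2, then [x^n] T = 6^n * (1/n) [t^(n-1)] phi(t)^n = 6^n * (1/n) [t^(n-1)] (1 + t)^(2n) = 6^n * (1/n) C(2n, n-1).
Using the identity C(2n, n-1) = C(2n, n) * n / (n+1), the unscaled factor equals C(2n, n) / (n+1) = C_n, the n-th Catalan number.
For n = 20: C_20 = C(40, 20) / 21 = 137846528820/21 = 6564120420.
With the 6^20 = 3656158440062976 factor, the coefficient is 3656158440062976 * 6564120420 = 23999464275172726847569920.

23999464275172726847569920


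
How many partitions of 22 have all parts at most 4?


Using the generating function (1-x)^(-1)(1-x^2)^(-1)...(1-x^4)^(-1),
the coefficient of x^22 counts these restricted partitions.
Result = 136

136


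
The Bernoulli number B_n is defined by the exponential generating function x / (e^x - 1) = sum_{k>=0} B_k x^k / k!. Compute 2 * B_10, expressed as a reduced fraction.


Bernoulli numbers can also be computed recursively via B_0 = 1 and sum_{j=0}^{m} C(m+1, j) B_j = 0 for m >= 1. Odd-index Bernoulli numbers vanish for k >= 3.
Computing B_10 = 5/66, so 2 * B_10 = 2 * 5/66 = 5/33.

5/33


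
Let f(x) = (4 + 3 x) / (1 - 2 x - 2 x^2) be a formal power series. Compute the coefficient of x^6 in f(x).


Write f(x) = sum_{k>=0} a_k x^k. Multiplying both sides by 1 - 2 x - 2 x^2 gives
(1 - 2 x - 2 x^2) sum_{k>=0} a_k x^k = 4 + 3 x.
Matching coefficients:
 x^0: a_0 = 4
 x^1: a_1 - 2 a_0 = 3  =>  a_1 = 2*4 + 3 = 11
 x^k (k >= 2): a_k = 2 a_{k-1} + 2 a_{k-2}.
Iterating: a_2 = 30, a_3 = 82, a_4 = 224, a_5 = 612, a_6 = 1672.
So the coefficient of x^6 is 1672.

1672


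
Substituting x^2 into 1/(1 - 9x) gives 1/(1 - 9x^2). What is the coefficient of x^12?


The coefficient of x^(2m) in 1/(1 - 9x^2) is 9^m.
With n = 12 = 2*6, the coefficient is 9^6 = 531441.

531441


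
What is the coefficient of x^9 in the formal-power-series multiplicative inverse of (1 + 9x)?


The inverse is 1/(1 + 9x). Apply the geometric identity 1/(1 - y) = sum_{k>=0} y^k with y = -9x:
1/(1 + 9x) = sum_{k>=0} (-9)^k x^k.
So the coefficient of x^9 is (-9)^9 = -387420489.

-387420489


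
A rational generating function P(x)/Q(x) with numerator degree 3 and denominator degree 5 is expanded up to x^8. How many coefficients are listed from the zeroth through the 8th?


Expanding up to x^8 gives the coefficients for x^0, x^1, ..., x^8.
That is 8 + 1 = 9 coefficients in total.

9


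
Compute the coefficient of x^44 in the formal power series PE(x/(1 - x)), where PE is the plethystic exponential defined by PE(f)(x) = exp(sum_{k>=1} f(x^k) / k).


For f(x) = x/(1 - x) we have
sum_{k>=1} f(x^k) / k = sum_{k>=1} (1/k) * x^k / (1 - x^k) = sum_{k, m >= 1} x^(k m) / k,
which after exponentiating simplifies to
PE(x/(1 - x)) = prod_{k>=1} 1 / (1 - x^k).
This is the generating function for the partition function p(n), so the coefficient of x^44 is p(44).
Computing p(44) by dynamic programming over parts 1, 2, ..., 44: p(44) = 75175.

75175


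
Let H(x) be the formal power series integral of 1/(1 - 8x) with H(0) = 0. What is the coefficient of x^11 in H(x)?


1/(1 - 8x) = sum_{k>=0} 8^k x^k. Integrating termwise with H(0) = 0:
H(x) = sum_{k>=0} 8^k x^(k+1) / (k+1) = sum_{m>=1} 8^(m-1) x^m / m.
For m = 11: 8^10/11 = 1073741824/11 = 1073741824/11.

1073741824/11


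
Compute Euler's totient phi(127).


phi(n) counts integers in [1, n] coprime to n. Using the multiplicative formula phi(n) = n * prod_{p | n} (1 - 1/p):
127 = 127, so
phi(127) = 127 * (1 - 1/127) = 126.

126


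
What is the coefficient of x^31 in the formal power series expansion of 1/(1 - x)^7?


The negative binomial / multiset identity is
1/(1 - x)^r = sum_{k>=0} C(k + r - 1, r - 1) x^k.
Here r = 7 and k = 31, so the coefficient is
C(31 + 6, 6) = C(37, 6)
= 2324784

2324784


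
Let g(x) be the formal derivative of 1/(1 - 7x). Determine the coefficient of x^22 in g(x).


Differentiate termwise: d/dx sum_{k>=0} 7^k x^k = sum_{k>=1} k 7^k x^(k-1) = sum_{j>=0} (j+1) 7^(j+1) x^j.
Equivalently, d/dx [1/(1 - 7x)] = 7/(1 - 7x)^2.
For j = 22: 23 * 7^23 = 23 * 27368747340080916343 = 629481188821861075889.

629481188821861075889


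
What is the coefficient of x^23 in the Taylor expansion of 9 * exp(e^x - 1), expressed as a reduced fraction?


exp(e^x - 1) = sum_{k>=0} Bell_k x^k / k!, where Bell_k is the k-th Bell number.
So the coefficient of x^23 is 9 * Bell_23 / 23!.
Computing: Bell_23 = 44152005855084346 and 23! = 25852016738884976640000, giving
9 * 44152005855084346/25852016738884976640000 = 22076002927542173/1436223152160276480000.

22076002927542173/1436223152160276480000


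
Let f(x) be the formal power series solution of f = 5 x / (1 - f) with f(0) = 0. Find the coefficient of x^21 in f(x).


Apply Lagrange inversion: f = 5 x * phi(f) with phi(t) = 1/(1 - t), so
[x^n] f = 5^n * (1/n) [t^(n-1)] phi(t)^n = 5^n * (1/n) [t^(n-1)] (1 - t)^(-n) = 5^n * (1/n) C(2n - 2, n - 1) = 5^n * C_{n-1}.
For n = 21: C_20 = C(40, 20) / 21 = 137846528820/21 = 6564120420.
With the 5^21 = 476837158203125 factor, the coefficient is 476837158203125 * 6564120420 = 3130016527175903320312500.

3130016527175903320312500


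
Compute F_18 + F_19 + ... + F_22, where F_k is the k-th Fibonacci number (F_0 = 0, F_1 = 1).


Use the identity sum_{k=0}^{N} F_k = F_{N+2} - 1 (which follows from F_{k+2} - F_{k+1} = F_k). Then
sum_{k=18}^{22} F_k = (F_{24} - 1) - (F_{19} - 1) = F_{24} - F_{19}.
Computing: F_{24} = 46368, F_{19} = 4181, so
Sum = 46368 - 4181 = 42187.

42187


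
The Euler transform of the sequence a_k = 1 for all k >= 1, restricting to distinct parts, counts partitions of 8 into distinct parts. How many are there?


Partitions of 8 into distinct parts can be computed via generating function.
Product (1+x)(1+x^2)(1+x^3)...
The coefficient of x^8 = 6

6


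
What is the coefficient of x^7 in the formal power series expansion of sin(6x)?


The Maclaurin series is sin(t) = sum_{k>=0} (-1)^k t^(2k+1) / (2k+1)!, so substituting t = 6x, only odd powers of x are nonzero, with coefficient of x^(2k+1) equal to (-1)^k 6^(2k+1) / (2k+1)!.
Write 7 = 2*3 + 1, giving the coefficient (-1)^3 * 6^7 / 7! = -279936/5040 = -1944/35.

-1944/35


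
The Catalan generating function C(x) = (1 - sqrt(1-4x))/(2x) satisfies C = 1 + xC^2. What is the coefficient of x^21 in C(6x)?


Substituting x -> 6x scales the n-th coefficient by 6^n, so [x^21] C(6x) = 6^21 * C_21.
C_21 = C(2*21, 21)/(22) = 538257874440/22 = 24466267020.
So 6^21 * 24466267020 = 21936950640377856 * 24466267020 = 536715291972044618591109120.

536715291972044618591109120


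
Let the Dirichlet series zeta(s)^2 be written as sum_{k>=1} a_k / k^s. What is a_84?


The Dirichlet convolution of the constant function 1 with itself gives (1 * 1)(k) = sum_{d | k} 1 = d(k), the number of positive divisors of k.
Since zeta(s) = sum_{k>=1} 1/k^s, we have zeta(s)^2 = sum_{k>=1} d(k)/k^s, so a_k = d(k).
For k = 84: the divisors are 1, 2, 3, 4, 6, 7, 12, 14, 21, 28, 42, 84.
Count = 12.

12


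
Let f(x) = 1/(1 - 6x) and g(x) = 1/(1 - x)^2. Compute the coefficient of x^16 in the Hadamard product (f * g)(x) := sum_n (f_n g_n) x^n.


f has coefficients f_k = 6^k. For g = 1/(1 - x)^2 the coefficient is g_k = C(k + 1, 1) = k + 1. The Hadamard coefficient is (f * g)_k = 6^k * (k + 1).
For k = 16: 6^16 * 17 = 2821109907456 * 17 = 47958868426752.

47958868426752


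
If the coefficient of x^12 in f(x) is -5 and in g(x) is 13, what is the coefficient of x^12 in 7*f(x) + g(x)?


Scalar multiplication scales coefficients: 7 * -5 = -35.
Then add the g coefficient: -35 + 13
= -22

-22


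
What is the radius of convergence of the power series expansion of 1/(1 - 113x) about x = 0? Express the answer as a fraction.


Expanding 1/(1 - 113x) = sum_{k>=0} 113^k x^k, the series converges when |113x| < 1, i.e., |x| < 1/113.
So the radius of convergence is 1/113 = 1/113.

1/113


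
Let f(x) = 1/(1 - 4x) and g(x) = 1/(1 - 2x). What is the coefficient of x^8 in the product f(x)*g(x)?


The coefficient of x^n in f*g is the Cauchy product: sum_{k=0}^{n} a^k * b^(n-k).
With a=4, b=2, n=8:
sum_{k=0}^{8} 4^k * 2^(8-k)
= 130816

130816


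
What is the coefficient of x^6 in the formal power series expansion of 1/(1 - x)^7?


The expansion 1/(1 - x)^r = sum_{k>=0} C(k + r - 1, r - 1) x^k follows from the multiset / negative-binomial theorem (or from repeated differentiation of the geometric series).
For r = 7 and k = 6:
C(12, 6) = 479001600 / (720 * 720) = 924.

924


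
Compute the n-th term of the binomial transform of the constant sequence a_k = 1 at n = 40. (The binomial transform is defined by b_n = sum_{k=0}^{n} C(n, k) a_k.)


With a_k = 1 for all k, b_n = sum_{k=0}^{n} C(n, k) = 2^n by the binomial theorem.
For n = 40: 2^40 = 1099511627776.

1099511627776


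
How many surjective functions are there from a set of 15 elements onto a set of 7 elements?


By inclusion-exclusion on which target elements are missed, the number of surjections from an n-set onto a k-set is
surj(n, k) = sum_{j=0}^{k} (-1)^j C(k, j) (k - j)^n.
Equivalently surj(n, k) = k! * S(n, k), where S(n, k) is the Stirling number of the second kind.
For n = 15, k = 7:
S(15, 7) = 408741333, so
surj = 7! * 408741333 = 5040 * 408741333 = 2060056318320.

2060056318320


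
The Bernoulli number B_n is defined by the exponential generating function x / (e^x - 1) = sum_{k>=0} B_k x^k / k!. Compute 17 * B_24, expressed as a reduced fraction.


Bernoulli numbers can also be computed recursively via B_0 = 1 and sum_{j=0}^{m} C(m+1, j) B_j = 0 for m >= 1. Odd-index Bernoulli numbers vanish for k >= 3.
Computing B_24 = -236364091/2730, so 17 * B_24 = 17 * -236364091/2730 = -4018189547/2730.

-4018189547/2730


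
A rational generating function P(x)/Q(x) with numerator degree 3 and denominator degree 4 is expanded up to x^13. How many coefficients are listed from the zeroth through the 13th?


Expanding up to x^13 gives the coefficients for x^0, x^1, ..., x^13.
That is 13 + 1 = 14 coefficients in total.

14


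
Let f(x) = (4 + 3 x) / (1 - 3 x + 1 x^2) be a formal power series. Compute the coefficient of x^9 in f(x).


Write f(x) = sum_{k>=0} a_k x^k. Multiplying both sides by 1 - 3 x + 1 x^2 gives
(1 - 3 x + 1 x^2) sum_{k>=0} a_k x^k = 4 + 3 x.
Matching coefficients:
 x^0: a_0 = 4
 x^1: a_1 - 3 a_0 = 3  =>  a_1 = 3*4 + 3 = 15
 x^k (k >= 2): a_k = 3 a_{k-1} - 1 a_{k-2}.
Iterating: a_2 = 41, a_3 = 108, a_4 = 283, a_5 = 741, a_6 = 1940, a_7 = 5079, a_8 = 13297, a_9 = 34812.
So the coefficient of x^9 is 34812.

34812


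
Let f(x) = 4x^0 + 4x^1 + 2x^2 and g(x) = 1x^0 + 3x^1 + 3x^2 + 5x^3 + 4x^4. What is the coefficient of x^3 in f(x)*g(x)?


Cauchy product at x^3:
4*5 + 4*3 + 2*3
= 38

38


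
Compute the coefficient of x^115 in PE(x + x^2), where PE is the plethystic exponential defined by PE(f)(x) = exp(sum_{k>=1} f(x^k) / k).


With f(x) = x + x^2, the exponent is sum_{k>=1} (x^k + x^(2k)) / k = -ln(1 - x) - ln(1 - x^2). Exponentiating:
PE(x + x^2) = 1 / ((1 - x)(1 - x^2)).
This is the generating function for partitions of n into parts of size 1 or 2. The number of 2's can be any j in 0..57, and the rest are 1's, so
[x^115] = floor(115/2) + 1 = 58.

58


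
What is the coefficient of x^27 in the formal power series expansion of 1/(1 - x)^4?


The negative binomial / multiset identity is
1/(1 - x)^r = sum_{k>=0} C(k + r - 1, r - 1) x^k.
Here r = 4 and k = 27, so the coefficient is
C(27 + 3, 3) = C(30, 3)
= 4060

4060


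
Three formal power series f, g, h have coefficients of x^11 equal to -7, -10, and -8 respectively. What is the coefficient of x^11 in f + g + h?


Series addition is componentwise:
-7 + -10 + -8
= -25

-25


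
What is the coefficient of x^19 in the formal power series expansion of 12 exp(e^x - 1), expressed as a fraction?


exp(e^x - 1) is the exponential generating function for the Bell numbers Bell_k: exp(e^x - 1) = sum_{k>=0} Bell_k x^k / k!.
So the coefficient of x^19 in 12 exp(e^x - 1) is 12 Bell_19 / 19!.
Computing: Bell_19 = 5832742205057 and 19! = 121645100408832000, giving
12 * 5832742205057/121645100408832000 = 5832742205057/10137091700736000.

5832742205057/10137091700736000


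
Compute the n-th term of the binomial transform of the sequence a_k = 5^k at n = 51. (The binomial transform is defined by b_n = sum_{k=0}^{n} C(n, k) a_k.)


With a_k = 5^k, b_n = sum_{k=0}^{n} C(n, k) 5^k = (1 + 5)^n by the binomial theorem.
For n = 51: (1 + 5)^51 = 6^51 = 4849687664788584363858837602739217760256.

4849687664788584363858837602739217760256


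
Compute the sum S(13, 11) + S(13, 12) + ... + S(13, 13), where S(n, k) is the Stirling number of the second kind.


By definition, S(n, k) counts partitions of an n-set into exactly k nonempty blocks.
Computing row n = 13 for k = 11..13:
S(13, k): 2431, 78, 1
Sum = 2510.

2510


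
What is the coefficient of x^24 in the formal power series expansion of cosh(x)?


The Maclaurin series is cosh(t) = sum_{m>=0} t^(2m) / (2m)!, so substituting t = x, only even powers of x are nonzero, with coefficient of x^(2m) equal to 1 / (2m)!.
For x^24 the coefficient is 1/24! = 1/620448401733239439360000 = 1/620448401733239439360000.

1/620448401733239439360000


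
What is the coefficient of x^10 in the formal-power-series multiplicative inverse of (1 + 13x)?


The inverse is 1/(1 + 13x). Apply the geometric identity 1/(1 - y) = sum_{k>=0} y^k with y = -13x:
1/(1 + 13x) = sum_{k>=0} (-13)^k x^k.
So the coefficient of x^10 is (-13)^10 = 137858491849.

137858491849


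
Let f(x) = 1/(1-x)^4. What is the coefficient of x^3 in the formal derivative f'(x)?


Differentiate: d/dx [ 1/(1-x)^r ] = r / (1-x)^(r+1).
Here r = 4, so f'(x) = 4 / (1-x)^5.
The expansion of 1/(1-x)^(r+1) has coefficient of x^n equal to C(n+r, r).
So the coefficient of x^3 in f'(x) is
4 * C(7, 4) = 4 * 35 = 140

140


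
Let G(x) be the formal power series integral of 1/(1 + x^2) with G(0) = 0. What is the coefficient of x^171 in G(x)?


1/(1 + x^2) = sum_{j>=0} (-1)^j x^(2j). Integrating termwise with G(0) = 0:
G(x) = sum_{j>=0} (-1)^j x^(2j+1) / (2j+1) = arctan(x).
Only odd powers are nonzero. For x^171 write 171 = 2*85 + 1, giving
(-1)^85 / 171 = -1/171 = -1/171.

-1/171


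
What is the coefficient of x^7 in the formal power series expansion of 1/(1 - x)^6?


The expansion 1/(1 - x)^r = sum_{k>=0} C(k + r - 1, r - 1) x^k follows from the multiset / negative-binomial theorem (or from repeated differentiation of the geometric series).
For r = 6 and k = 7:
C(12, 5) = 479001600 / (120 * 5040) = 792.

792


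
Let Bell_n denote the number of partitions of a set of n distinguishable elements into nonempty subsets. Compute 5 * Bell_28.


Bell_28 can be computed from the Bell triangle or from Dobinski's identity Bell_n = (1/e) * sum_{k>=0} k^n / k!.
Computing Bell_28 = 6160539404599934652455.
Then 5 * 6160539404599934652455 = 30802697022999673262275.

30802697022999673262275


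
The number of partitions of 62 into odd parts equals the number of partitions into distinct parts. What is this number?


Computing partitions of 62 into odd parts (1, 3, 5, ...):
Using the generating function prod_{k>=0} 1/(1-x^(2k+1)),
the count is 13394

13394


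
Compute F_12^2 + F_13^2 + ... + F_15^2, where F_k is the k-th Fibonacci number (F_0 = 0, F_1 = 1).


There is a standard identity sum_{k=0}^{N} F_k^2 = F_N * F_{N+1} (proved inductively from the telescoping relation F_k^2 = F_k F_{k+1} - F_{k-1} F_k). Then
sum_{k=12}^{15} F_k^2 = F_15 F_16 - F_11 F_12.
Computing: F_15 = 610, F_16 = 987, F_11 = 89, F_12 = 144.
Sum = 610 * 987 - 89 * 144 = 589254.

589254


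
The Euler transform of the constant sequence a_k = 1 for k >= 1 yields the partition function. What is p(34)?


The Euler transform converts the sequence a_k = 1 into the number of integer partitions.
Using the recurrence or dynamic programming:
p(34) = 12310

12310


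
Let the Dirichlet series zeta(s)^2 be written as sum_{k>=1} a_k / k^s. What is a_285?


The Dirichlet convolution of the constant function 1 with itself gives (1 * 1)(k) = sum_{d | k} 1 = d(k), the number of positive divisors of k.
Since zeta(s) = sum_{k>=1} 1/k^s, we have zeta(s)^2 = sum_{k>=1} d(k)/k^s, so a_k = d(k).
For k = 285: the divisors are 1, 3, 5, 15, 19, 57, 95, 285.
Count = 8.

8


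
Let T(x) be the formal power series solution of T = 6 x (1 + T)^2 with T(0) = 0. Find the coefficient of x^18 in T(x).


Apply the Lagrange inversion formula: if T = 6 x * phi(T) with phi(t) = (1 + t)^2, then [x^n] T = 6^n * (1/n) [t^(n-1)] phi(t)^n = 6^n * (1/n) [t^(n-1)] (1 + t)^(2n) = 6^n * (1/n) C(2n, n-1).
Using the identity C(2n, n-1) = C(2n, n) * n / (n+1), the unscaled factor equals C(2n, n) / (n+1) = C_n, the n-th Catalan number.
For n = 18: C_18 = C(36, 18) / 19 = 9075135300/19 = 477638700.
With the 6^18 = 101559956668416 factor, the coefficient is 101559956668416 * 477638700 = 48508965675158549299200.

48508965675158549299200


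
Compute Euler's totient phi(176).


phi(n) counts integers in [1, n] coprime to n. Using the multiplicative formula phi(n) = n * prod_{p | n} (1 - 1/p):
176 = 2^4 * 11, so
phi(176) = 176 * (1 - 1/2) * (1 - 1/11) = 80.

80


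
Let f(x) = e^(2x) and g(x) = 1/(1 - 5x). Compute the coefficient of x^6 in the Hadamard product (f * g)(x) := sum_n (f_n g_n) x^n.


Expanding: f_k = 2^k/k! (from e^(2x)) and g_k = 5^k (from 1/(1 - 5x)). So the Hadamard coefficient (f * g)_k = 2^k 5^k / k! = (10)^k / k!.
For k = 6: 10^6/6! = 1000000/720 = 12500/9.

12500/9


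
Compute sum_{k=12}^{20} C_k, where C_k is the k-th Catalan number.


C_12 through C_20: 208012, 742900, 2674440, 9694845, 35357670, 129644790, 477638700, 1767263190, 6564120420
Sum = 208012 + 742900 + 2674440 + 9694845 + 35357670 + 129644790 + 477638700 + 1767263190 + 6564120420
= 8987344967

8987344967


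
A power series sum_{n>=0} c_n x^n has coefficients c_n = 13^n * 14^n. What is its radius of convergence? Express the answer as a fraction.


By the root test (Cauchy-Hadamard), the radius is R = 1 / limsup_n |c_n|^(1/n).
Here |c_n|^(1/n) = (13^n * 14^n)^(1/n) = 13 * 14 = 182 for all n.
So R = 1/182 = 1/182.

1/182


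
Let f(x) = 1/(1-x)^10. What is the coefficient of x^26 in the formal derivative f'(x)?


Differentiate: d/dx [ 1/(1-x)^r ] = r / (1-x)^(r+1).
Here r = 10, so f'(x) = 10 / (1-x)^11.
The expansion of 1/(1-x)^(r+1) has coefficient of x^n equal to C(n+r, r).
So the coefficient of x^26 in f'(x) is
10 * C(36, 10) = 10 * 254186856 = 2541868560

2541868560


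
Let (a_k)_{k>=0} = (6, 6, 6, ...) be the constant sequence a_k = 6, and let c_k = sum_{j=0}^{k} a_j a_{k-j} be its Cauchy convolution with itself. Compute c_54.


Since a_j = 6 for all j >= 0, the convolution sum becomes
c_k = sum_{j=0}^{k} 6 * 6 = 36 * (k + 1).
Equivalently, the generating function of (a_k) is 6/(1 - x) and its square is 36/(1 - x)^2 = sum_{k>=0} 36(k + 1) x^k.
For k = 54: 36 * 55 = 1980.

1980


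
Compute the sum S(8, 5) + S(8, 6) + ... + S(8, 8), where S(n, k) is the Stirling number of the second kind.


By definition, S(n, k) counts partitions of an n-set into exactly k nonempty blocks.
Computing row n = 8 for k = 5..8:
S(8, k): 1050, 266, 28, 1
Sum = 1345.

1345


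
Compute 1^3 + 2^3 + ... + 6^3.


This power sum has a closed form given by Faulhaber's formula
sum_{k=1}^{m} k^p = (1 / (p + 1)) * sum_{j=0}^{p} C(p + 1, j) B_j m^(p + 1 - j),
but for small m direct computation is fastest:
1 + 8 + 27 + 64 + 125 + 216 = 441.

441


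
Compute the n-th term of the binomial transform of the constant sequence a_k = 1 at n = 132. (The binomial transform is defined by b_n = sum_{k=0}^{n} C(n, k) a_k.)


With a_k = 1 for all k, b_n = sum_{k=0}^{n} C(n, k) = 2^n by the binomial theorem.
For n = 132: 2^132 = 5444517870735015415413993718908291383296.

5444517870735015415413993718908291383296


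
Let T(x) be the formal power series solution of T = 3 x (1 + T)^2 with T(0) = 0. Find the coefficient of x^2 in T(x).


Apply the Lagrange inversion formula: if T = 3 x * phi(T) with phi(t) = (1 + t)^2, then [x^n] T = 3^n * (1/n) [t^(n-1)] phi(t)^n = 3^n * (1/n) [t^(n-1)] (1 + t)^(2n) = 3^n * (1/n) C(2n, n-1).
Using the identity C(2n, n-1) = C(2n, n) * n / (n+1), the unscaled factor equals C(2n, n) / (n+1) = C_n, the n-th Catalan number.
For n = 2: C_2 = C(4, 2) / 3 = 6/3 = 2.
With the 3^2 = 9 factor, the coefficient is 9 * 2 = 18.

18


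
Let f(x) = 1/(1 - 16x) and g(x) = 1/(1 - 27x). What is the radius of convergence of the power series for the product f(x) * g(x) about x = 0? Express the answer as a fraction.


The radius of 1/(1 - 16x) is 1/16 (nearest singularity at x = 1/16), and the radius of 1/(1 - 27x) is 1/27.
The product f(x)*g(x) = 1/((1 - 16x)(1 - 27x)) has singularities at both 1/16 and 1/27, so its radius of convergence is the distance to the nearest one:
min(1/16, 1/27) = 1/27.

1/27


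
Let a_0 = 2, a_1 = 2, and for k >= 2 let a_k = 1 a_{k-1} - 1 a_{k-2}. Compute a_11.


Iterating the recurrence forward:
a_0 = 2
a_1 = 2
a_2 = 1*2 - 1*2 = 0
a_3 = 1*0 - 1*2 = -2
a_4 = 1*-2 - 1*0 = -2
a_5 = 1*-2 - 1*-2 = 0
a_6 = 1*0 - 1*-2 = 2
a_7 = 1*2 - 1*0 = 2
a_8 = 1*2 - 1*2 = 0
a_9 = 1*0 - 1*2 = -2
a_10 = 1*-2 - 1*0 = -2
a_11 = 1*-2 - 1*-2 = 0
So a_11 = 0.

0


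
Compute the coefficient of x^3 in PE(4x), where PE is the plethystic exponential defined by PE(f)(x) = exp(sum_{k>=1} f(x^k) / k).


With f(x) = 4x, the exponent is sum_{k>=1} 4 x^k / k = 4 * (-ln(1 - x)). Exponentiating:
PE(4x) = exp(-4 ln(1 - x)) = 1/(1 - x)^4.
By the negative binomial expansion, [x^n] 1/(1 - x)^4 = C(n + 3, 3).
For n = 3: C(6, 3) = 20.

20


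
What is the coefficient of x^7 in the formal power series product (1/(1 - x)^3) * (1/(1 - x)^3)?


Combine the factors: (1/(1 - x)^3) * (1/(1 - x)^3) = 1/(1 - x)^6.
Then use 1/(1 - x)^r = sum_{k>=0} C(k + r - 1, r - 1) x^k with r = 6 and k = 7:
C(12, 5) = 792.

792


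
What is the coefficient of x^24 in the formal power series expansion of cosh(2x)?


The Maclaurin series is cosh(t) = sum_{m>=0} t^(2m) / (2m)!, so substituting t = 2x, only even powers of x are nonzero, with coefficient of x^(2m) equal to 2^(2m) / (2m)!.
For x^24 the coefficient is 2^24/24! = 16777216/620448401733239439360000 = 4/147926426347074375.

4/147926426347074375


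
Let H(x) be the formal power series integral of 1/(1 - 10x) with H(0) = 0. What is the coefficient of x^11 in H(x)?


1/(1 - 10x) = sum_{k>=0} 10^k x^k. Integrating termwise with H(0) = 0:
H(x) = sum_{k>=0} 10^k x^(k+1) / (k+1) = sum_{m>=1} 10^(m-1) x^m / m.
For m = 11: 10^10/11 = 10000000000/11 = 10000000000/11.

10000000000/11


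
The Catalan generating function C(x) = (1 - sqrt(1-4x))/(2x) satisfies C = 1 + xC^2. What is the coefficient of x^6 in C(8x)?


Substituting x -> 8x scales the n-th coefficient by 8^n, so [x^6] C(8x) = 8^6 * C_6.
C_6 = C(2*6, 6)/(7) = 924/7 = 132.
So 8^6 * 132 = 262144 * 132 = 34603008.

34603008
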